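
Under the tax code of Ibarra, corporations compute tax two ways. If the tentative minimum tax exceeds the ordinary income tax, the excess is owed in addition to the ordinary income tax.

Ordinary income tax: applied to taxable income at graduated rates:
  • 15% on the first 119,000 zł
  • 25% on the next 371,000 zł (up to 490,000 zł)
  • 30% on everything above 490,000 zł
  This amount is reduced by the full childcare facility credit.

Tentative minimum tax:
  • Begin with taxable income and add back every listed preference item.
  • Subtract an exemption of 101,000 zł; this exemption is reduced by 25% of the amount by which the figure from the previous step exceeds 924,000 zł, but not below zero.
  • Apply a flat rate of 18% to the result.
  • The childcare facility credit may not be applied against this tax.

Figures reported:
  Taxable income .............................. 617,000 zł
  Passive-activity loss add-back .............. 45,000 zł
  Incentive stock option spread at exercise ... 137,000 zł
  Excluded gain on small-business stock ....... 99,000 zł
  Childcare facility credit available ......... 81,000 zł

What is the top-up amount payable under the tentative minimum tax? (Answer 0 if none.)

75,760 zł

Tentative minimum tax:
  Adjusted income: 617,000 zł + 45,000 zł + 137,000 zł + 99,000 zł = 898,000 zł
  Exemption: 898,000 zł ≤ 924,000 zł, so full 101,000 zł applies
  Base: 898,000 zł − 101,000 zł = 797,000 zł
  797,000 zł × 18% = 143,460 zł

Ordinary income tax:
  119,000 zł × 15% = 17,850 zł
  371,000 zł × 25% = 92,750 zł
  127,000 zł × 30% = 38,100 zł
  → 148,700 zł
  Less childcare facility credit 81,000 zł → 67,700 zł

Excess of tentative minimum tax over ordinary income tax: 143,460 zł − 67,700 zł = 75,760 zł.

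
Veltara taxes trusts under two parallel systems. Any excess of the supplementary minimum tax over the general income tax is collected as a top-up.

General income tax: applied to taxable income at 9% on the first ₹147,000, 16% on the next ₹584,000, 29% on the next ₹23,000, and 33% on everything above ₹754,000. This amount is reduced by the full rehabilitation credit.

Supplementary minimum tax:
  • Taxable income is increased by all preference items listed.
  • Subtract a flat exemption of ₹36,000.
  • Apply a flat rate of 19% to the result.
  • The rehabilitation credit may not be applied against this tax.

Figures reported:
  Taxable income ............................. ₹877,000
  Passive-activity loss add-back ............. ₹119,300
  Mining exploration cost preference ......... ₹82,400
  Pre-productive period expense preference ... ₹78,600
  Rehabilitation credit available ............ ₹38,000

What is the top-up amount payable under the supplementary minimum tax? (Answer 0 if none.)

₹97,117

Supplementary minimum tax:
  Adjusted income: ₹877,000 + ₹119,300 + ₹82,400 + ₹78,600 = ₹1,157,300
  Less exemption ₹36,000 → base ₹1,121,300
  ₹1,121,300 × 19% = ₹213,047

General income tax:
  ₹147,000 × 9% = ₹13,230
  ₹584,000 × 16% = ₹93,440
  ₹23,000 × 29% = ₹6,670
  ₹123,000 × 33% = ₹40,590
  → ₹153,930
  Less rehabilitation credit ₹38,000 → ₹115,930

Excess of supplementary minimum tax over general income tax: ₹213,047 − ₹115,930 = ₹97,117.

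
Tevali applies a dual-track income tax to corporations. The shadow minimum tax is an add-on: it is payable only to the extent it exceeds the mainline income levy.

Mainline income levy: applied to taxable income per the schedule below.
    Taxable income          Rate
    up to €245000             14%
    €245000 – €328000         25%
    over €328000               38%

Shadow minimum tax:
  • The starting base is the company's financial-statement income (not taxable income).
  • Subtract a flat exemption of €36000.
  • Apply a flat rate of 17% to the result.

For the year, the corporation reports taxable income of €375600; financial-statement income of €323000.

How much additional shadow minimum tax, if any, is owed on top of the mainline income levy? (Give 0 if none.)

€0

Mainline income levy:
  €245000 × 14% = €34300
  €83000 × 25% = €20750
  €47600 × 38% = €18088
  → €73138

Shadow minimum tax:
  Base (financial-statement income): €323000
  Less exemption €36000 → base €287000
  €287000 × 17% = €48790

€48790 ≤ €73138, so no add-on is due.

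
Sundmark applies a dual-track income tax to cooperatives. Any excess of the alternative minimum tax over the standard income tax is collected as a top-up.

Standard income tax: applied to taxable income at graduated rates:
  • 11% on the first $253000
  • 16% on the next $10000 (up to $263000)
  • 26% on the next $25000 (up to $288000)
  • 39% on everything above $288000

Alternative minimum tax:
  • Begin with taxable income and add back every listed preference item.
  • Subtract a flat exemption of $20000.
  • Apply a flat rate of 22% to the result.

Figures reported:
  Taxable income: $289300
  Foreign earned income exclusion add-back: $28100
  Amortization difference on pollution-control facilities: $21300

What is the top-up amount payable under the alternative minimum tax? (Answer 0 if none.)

Standard income tax:
  $253000 × 11% = $27830
  $10000 × 16% = $1600
  $25000 × 26% = $6500
  $1300 × 39% = $507
  → $36437

Alternative minimum tax:
  Adjusted income: $289300 + $28100 + $21300 = $338700
  Less exemption $20000 → base $318700
  $318700 × 22% = $70114

Excess of alternative minimum tax over standard income tax: $70114 − $36437 = $33677.

$33677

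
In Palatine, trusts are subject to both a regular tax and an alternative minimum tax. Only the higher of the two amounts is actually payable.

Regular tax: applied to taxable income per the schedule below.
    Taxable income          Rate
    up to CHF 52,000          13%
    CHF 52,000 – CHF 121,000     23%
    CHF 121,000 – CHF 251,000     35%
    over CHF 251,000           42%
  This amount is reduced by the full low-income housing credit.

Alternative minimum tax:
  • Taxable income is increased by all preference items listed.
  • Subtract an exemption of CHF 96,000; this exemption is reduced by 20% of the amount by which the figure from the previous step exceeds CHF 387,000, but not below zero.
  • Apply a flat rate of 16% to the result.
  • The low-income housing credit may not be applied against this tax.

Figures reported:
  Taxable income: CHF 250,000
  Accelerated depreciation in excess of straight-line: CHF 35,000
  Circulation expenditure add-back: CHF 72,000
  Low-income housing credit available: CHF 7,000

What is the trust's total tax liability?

Regular tax:
  CHF 52,000 × 13% = CHF 6,760
  CHF 69,000 × 23% = CHF 15,870
  CHF 129,000 × 35% = CHF 45,150
  → CHF 67,780
  Less low-income housing credit CHF 7,000 → CHF 60,780

Alternative minimum tax:
  Adjusted income: CHF 250,000 + CHF 35,000 + CHF 72,000 = CHF 357,000
  Exemption: CHF 357,000 ≤ CHF 387,000, so full CHF 96,000 applies
  Base: CHF 357,000 − CHF 96,000 = CHF 261,000
  CHF 261,000 × 16% = CHF 41,760

CHF 60,780 > CHF 41,760, so the regular tax governs.

CHF 60,780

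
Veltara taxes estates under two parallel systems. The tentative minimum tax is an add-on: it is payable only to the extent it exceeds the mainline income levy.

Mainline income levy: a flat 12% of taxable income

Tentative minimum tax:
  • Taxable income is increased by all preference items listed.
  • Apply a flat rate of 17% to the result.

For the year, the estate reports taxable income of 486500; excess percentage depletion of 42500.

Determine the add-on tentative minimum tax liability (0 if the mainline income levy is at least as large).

31550

Tentative minimum tax:
  Adjusted income: 486500 + 42500 = 529000
  529000 × 17% = 89930

Mainline income levy:
  486500 × 12% = 58380

Excess of tentative minimum tax over mainline income levy: 89930 − 58380 = 31550.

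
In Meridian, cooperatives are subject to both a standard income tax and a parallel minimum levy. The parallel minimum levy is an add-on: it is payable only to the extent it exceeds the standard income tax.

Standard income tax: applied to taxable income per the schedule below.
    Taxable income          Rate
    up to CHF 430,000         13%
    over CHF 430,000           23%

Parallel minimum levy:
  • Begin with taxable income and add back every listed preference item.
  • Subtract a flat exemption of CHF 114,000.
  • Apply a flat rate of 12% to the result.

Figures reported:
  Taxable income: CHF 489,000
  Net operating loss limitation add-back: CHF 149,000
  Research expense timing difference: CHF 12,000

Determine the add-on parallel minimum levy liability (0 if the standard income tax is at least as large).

CHF 0

Parallel minimum levy:
  Adjusted income: CHF 489,000 + CHF 149,000 + CHF 12,000 = CHF 650,000
  Less exemption CHF 114,000 → base CHF 536,000
  CHF 536,000 × 12% = CHF 64,320

Standard income tax:
  CHF 430,000 × 13% = CHF 55,900
  CHF 59,000 × 23% = CHF 13,570
  → CHF 69,470

CHF 64,320 ≤ CHF 69,470, so no add-on is due.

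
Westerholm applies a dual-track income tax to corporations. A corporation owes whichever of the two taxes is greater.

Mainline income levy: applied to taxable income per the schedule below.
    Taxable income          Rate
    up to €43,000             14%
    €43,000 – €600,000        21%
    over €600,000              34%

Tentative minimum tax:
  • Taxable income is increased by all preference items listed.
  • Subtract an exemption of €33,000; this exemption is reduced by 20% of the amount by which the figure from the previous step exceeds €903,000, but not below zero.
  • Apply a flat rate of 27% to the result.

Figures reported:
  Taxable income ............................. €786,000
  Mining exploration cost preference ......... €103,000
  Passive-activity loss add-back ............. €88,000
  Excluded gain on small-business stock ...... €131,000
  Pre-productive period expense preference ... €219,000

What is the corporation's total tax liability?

€358,290

Tentative minimum tax:
  Adjusted income: €786,000 + €103,000 + €88,000 + €131,000 + €219,000 = €1,327,000
  Exemption: 20% × (€1,327,000 − €903,000) = €84,800 ≥ €33,000, so the exemption is fully phased out
  Base: €1,327,000 − €0 = €1,327,000
  €1,327,000 × 27% = €358,290

Mainline income levy:
  €43,000 × 14% = €6,020
  €557,000 × 21% = €116,970
  €186,000 × 34% = €63,240
  → €186,230

€358,290 > €186,230, so the tentative minimum tax is the binding amount.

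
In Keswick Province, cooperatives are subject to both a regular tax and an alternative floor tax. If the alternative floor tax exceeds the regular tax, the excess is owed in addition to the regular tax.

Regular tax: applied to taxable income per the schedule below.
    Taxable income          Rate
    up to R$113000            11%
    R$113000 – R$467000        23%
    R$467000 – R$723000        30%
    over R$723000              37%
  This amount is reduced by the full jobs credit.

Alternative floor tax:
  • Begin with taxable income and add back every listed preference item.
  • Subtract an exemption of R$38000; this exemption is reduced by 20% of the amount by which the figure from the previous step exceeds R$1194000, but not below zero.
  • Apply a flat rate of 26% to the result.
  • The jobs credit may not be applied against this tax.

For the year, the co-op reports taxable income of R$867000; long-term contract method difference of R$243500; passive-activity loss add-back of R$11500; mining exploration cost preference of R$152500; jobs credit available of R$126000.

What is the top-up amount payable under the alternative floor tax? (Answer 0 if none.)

Regular tax:
  R$113000 × 11% = R$12430
  R$354000 × 23% = R$81420
  R$256000 × 30% = R$76800
  R$144000 × 37% = R$53280
  → R$223930
  Less jobs credit R$126000 → R$97930

Alternative floor tax:
  Adjusted income: R$867000 + R$243500 + R$11500 + R$152500 = R$1274500
  Exemption: R$38000 − 20% × (R$1274500 − R$1194000) = R$38000 − R$16100 = R$21900
  Base: R$1274500 − R$21900 = R$1252600
  R$1252600 × 26% = R$325676

Excess of alternative floor tax over regular tax: R$325676 − R$97930 = R$227746.

R$227746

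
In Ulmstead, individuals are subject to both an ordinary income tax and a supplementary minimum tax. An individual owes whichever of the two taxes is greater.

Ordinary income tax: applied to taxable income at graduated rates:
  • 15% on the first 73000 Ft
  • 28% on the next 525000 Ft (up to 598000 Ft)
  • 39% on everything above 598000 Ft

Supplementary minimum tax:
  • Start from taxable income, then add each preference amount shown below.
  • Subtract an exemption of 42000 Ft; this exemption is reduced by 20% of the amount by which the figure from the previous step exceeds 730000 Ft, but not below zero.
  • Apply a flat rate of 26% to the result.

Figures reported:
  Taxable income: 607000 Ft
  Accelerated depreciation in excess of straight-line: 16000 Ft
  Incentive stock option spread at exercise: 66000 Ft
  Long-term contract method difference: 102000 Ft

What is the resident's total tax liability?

Ordinary income tax:
  73000 Ft × 15% = 10950 Ft
  525000 Ft × 28% = 147000 Ft
  9000 Ft × 39% = 3510 Ft
  → 161460 Ft

Supplementary minimum tax:
  Adjusted income: 607000 Ft + 16000 Ft + 66000 Ft + 102000 Ft = 791000 Ft
  Exemption: 42000 Ft − 20% × (791000 Ft − 730000 Ft) = 42000 Ft − 12200 Ft = 29800 Ft
  Base: 791000 Ft − 29800 Ft = 761200 Ft
  761200 Ft × 26% = 197912 Ft

197912 Ft > 161460 Ft, so the supplementary minimum tax is the binding amount.

197912 Ft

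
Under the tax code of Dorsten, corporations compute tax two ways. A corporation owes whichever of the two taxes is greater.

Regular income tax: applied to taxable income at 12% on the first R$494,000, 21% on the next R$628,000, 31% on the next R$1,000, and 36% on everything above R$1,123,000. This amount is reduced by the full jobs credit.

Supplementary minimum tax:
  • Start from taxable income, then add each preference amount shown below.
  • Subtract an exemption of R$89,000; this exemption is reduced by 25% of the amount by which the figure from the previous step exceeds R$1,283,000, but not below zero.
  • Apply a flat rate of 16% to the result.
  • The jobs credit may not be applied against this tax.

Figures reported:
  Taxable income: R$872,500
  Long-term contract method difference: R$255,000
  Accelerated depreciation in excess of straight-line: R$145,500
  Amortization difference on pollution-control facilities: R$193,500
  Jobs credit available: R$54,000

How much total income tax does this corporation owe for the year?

Supplementary minimum tax:
  Adjusted income: R$872,500 + R$255,000 + R$145,500 + R$193,500 = R$1,466,500
  Exemption: R$89,000 − 25% × (R$1,466,500 − R$1,283,000) = R$89,000 − R$45,875 = R$43,125
  Base: R$1,466,500 − R$43,125 = R$1,423,375
  R$1,423,375 × 16% = R$227,740

Regular income tax:
  R$494,000 × 12% = R$59,280
  R$378,500 × 21% = R$79,485
  → R$138,765
  Less jobs credit R$54,000 → R$84,765

R$227,740 > R$84,765, so the supplementary minimum tax is the binding amount.

R$227,740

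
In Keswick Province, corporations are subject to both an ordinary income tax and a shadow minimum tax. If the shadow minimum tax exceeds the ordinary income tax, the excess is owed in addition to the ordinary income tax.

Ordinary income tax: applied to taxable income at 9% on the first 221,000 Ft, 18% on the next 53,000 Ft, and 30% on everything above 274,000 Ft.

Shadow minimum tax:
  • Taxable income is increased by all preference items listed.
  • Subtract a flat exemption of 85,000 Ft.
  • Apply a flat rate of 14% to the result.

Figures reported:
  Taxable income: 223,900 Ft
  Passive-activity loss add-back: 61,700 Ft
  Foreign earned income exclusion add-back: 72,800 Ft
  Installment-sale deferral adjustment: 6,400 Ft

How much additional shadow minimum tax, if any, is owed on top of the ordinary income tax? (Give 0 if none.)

Shadow minimum tax:
  Adjusted income: 223,900 Ft + 61,700 Ft + 72,800 Ft + 6,400 Ft = 364,800 Ft
  Less exemption 85,000 Ft → base 279,800 Ft
  279,800 Ft × 14% = 39,172 Ft

Ordinary income tax:
  221,000 Ft × 9% = 19,890 Ft
  2,900 Ft × 18% = 522 Ft
  → 20,412 Ft

Excess of shadow minimum tax over ordinary income tax: 39,172 Ft − 20,412 Ft = 18,760 Ft.

18,760 Ft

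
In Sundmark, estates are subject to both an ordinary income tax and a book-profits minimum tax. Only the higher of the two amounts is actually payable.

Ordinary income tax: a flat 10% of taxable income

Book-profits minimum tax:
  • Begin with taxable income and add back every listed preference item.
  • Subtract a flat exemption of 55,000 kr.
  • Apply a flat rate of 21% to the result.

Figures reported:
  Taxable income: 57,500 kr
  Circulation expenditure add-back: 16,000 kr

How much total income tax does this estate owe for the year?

5,750 kr

Book-profits minimum tax:
  Adjusted income: 57,500 kr + 16,000 kr = 73,500 kr
  Less exemption 55,000 kr → base 18,500 kr
  18,500 kr × 21% = 3,885 kr

Ordinary income tax:
  57,500 kr × 10% = 5,750 kr

5,750 kr > 3,885 kr, so the ordinary income tax governs.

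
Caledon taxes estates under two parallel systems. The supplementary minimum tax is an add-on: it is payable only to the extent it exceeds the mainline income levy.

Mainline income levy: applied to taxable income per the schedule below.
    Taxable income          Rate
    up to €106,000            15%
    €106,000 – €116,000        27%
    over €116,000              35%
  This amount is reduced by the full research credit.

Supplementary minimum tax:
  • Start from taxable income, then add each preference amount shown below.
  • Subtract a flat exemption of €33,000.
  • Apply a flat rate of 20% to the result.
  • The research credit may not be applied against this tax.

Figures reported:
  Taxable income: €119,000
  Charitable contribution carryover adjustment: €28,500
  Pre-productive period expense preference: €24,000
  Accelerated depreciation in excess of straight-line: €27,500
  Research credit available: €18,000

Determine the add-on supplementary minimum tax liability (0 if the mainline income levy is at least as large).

Supplementary minimum tax:
  Adjusted income: €119,000 + €28,500 + €24,000 + €27,500 = €199,000
  Less exemption €33,000 → base €166,000
  €166,000 × 20% = €33,200

Mainline income levy:
  €106,000 × 15% = €15,900
  €10,000 × 27% = €2,700
  €3,000 × 35% = €1,050
  → €19,650
  Less research credit €18,000 → €1,650

Excess of supplementary minimum tax over mainline income levy: €33,200 − €1,650 = €31,550.

€31,550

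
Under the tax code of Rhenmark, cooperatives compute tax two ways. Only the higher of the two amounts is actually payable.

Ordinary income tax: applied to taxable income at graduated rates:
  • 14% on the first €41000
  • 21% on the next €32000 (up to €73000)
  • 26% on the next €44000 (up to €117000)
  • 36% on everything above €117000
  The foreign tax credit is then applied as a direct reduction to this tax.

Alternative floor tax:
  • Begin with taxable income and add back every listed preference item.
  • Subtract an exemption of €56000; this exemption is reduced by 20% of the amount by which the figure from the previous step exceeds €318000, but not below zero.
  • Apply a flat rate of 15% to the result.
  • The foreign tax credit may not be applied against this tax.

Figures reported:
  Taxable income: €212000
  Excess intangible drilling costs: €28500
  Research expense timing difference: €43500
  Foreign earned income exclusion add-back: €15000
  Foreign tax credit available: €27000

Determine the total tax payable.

€36450

Ordinary income tax:
  €41000 × 14% = €5740
  €32000 × 21% = €6720
  €44000 × 26% = €11440
  €95000 × 36% = €34200
  → €58100
  Less foreign tax credit €27000 → €31100

Alternative floor tax:
  Adjusted income: €212000 + €28500 + €43500 + €15000 = €299000
  Exemption: €299000 ≤ €318000, so full €56000 applies
  Base: €299000 − €56000 = €243000
  €243000 × 15% = €36450

€36450 > €31100, so the alternative floor tax is the binding amount.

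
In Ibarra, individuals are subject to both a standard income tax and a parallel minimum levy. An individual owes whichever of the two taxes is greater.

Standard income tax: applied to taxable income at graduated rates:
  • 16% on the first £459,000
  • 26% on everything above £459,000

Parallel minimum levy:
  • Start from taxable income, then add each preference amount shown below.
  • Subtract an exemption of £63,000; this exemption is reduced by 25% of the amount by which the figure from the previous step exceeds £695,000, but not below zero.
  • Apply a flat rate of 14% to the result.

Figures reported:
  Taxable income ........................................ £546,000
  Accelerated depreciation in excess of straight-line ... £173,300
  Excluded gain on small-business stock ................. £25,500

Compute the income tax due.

£97,195

Parallel minimum levy:
  Adjusted income: £546,000 + £173,300 + £25,500 = £744,800
  Exemption: £63,000 − 25% × (£744,800 − £695,000) = £63,000 − £12,450 = £50,550
  Base: £744,800 − £50,550 = £694,250
  £694,250 × 14% = £97,195

Standard income tax:
  £459,000 × 16% = £73,440
  £87,000 × 26% = £22,620
  → £96,060

£97,195 > £96,060, so the parallel minimum levy is the binding amount.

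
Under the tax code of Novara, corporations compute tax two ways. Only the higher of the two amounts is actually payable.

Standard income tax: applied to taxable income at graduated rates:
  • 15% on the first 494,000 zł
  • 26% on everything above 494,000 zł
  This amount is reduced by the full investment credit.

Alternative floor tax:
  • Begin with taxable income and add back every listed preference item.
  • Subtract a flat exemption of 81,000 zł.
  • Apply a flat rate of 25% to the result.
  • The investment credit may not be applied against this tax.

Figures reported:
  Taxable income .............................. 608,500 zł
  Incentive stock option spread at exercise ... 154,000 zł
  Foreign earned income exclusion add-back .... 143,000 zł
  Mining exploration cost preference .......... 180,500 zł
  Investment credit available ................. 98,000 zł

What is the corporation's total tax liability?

Standard income tax:
  494,000 zł × 15% = 74,100 zł
  114,500 zł × 26% = 29,770 zł
  → 103,870 zł
  Less investment credit 98,000 zł → 5,870 zł

Alternative floor tax:
  Adjusted income: 608,500 zł + 154,000 zł + 143,000 zł + 180,500 zł = 1,086,000 zł
  Less exemption 81,000 zł → base 1,005,000 zł
  1,005,000 zł × 25% = 251,250 zł

251,250 zł > 5,870 zł, so the alternative floor tax is the binding amount.

251,250 zł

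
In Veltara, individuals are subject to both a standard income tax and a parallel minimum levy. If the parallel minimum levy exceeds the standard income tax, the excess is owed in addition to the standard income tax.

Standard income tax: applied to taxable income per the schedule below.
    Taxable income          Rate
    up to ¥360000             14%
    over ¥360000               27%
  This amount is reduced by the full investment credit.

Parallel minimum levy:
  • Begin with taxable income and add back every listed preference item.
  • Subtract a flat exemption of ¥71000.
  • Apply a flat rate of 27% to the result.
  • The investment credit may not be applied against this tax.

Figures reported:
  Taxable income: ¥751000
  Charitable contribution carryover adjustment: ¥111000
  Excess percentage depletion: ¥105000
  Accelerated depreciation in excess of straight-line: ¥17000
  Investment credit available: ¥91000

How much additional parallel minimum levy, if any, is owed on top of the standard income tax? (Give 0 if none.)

¥181540

Parallel minimum levy:
  Adjusted income: ¥751000 + ¥111000 + ¥105000 + ¥17000 = ¥984000
  Less exemption ¥71000 → base ¥913000
  ¥913000 × 27% = ¥246510

Standard income tax:
  ¥360000 × 14% = ¥50400
  ¥391000 × 27% = ¥105570
  → ¥155970
  Less investment credit ¥91000 → ¥64970

Excess of parallel minimum levy over standard income tax: ¥246510 − ¥64970 = ¥181540.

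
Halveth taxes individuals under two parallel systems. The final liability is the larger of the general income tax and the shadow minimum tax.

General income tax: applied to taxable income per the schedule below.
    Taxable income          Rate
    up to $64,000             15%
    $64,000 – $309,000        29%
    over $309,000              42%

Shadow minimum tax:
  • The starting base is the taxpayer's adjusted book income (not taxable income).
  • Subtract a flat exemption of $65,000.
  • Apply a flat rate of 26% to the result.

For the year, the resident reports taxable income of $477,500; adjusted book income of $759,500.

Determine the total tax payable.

$180,570

Shadow minimum tax:
  Base (adjusted book income): $759,500
  Less exemption $65,000 → base $694,500
  $694,500 × 26% = $180,570

General income tax:
  $64,000 × 15% = $9,600
  $245,000 × 29% = $71,050
  $168,500 × 42% = $70,770
  → $151,420

$180,570 > $151,420, so the shadow minimum tax is the binding amount.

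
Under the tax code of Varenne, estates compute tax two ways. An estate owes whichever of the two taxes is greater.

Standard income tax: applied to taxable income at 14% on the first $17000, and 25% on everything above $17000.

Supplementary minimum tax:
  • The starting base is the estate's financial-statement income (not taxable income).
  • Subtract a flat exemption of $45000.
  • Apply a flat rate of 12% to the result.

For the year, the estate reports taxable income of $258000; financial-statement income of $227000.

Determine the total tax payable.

$62630

Standard income tax:
  $17000 × 14% = $2380
  $241000 × 25% = $60250
  → $62630

Supplementary minimum tax:
  Base (financial-statement income): $227000
  Less exemption $45000 → base $182000
  $182000 × 12% = $21840

$62630 > $21840, so the standard income tax governs.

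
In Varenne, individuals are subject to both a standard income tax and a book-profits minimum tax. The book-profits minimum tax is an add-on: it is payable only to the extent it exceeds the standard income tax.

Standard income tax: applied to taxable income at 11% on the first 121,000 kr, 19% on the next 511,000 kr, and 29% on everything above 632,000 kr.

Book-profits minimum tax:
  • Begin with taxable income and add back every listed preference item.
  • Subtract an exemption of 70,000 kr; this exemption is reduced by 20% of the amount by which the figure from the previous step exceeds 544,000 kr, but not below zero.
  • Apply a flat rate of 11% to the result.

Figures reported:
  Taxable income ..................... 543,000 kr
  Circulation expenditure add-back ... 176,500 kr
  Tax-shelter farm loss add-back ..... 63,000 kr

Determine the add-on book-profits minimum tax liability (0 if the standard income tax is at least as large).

0 kr

Standard income tax:
  121,000 kr × 11% = 13,310 kr
  422,000 kr × 19% = 80,180 kr
  → 93,490 kr

Book-profits minimum tax:
  Adjusted income: 543,000 kr + 176,500 kr + 63,000 kr = 782,500 kr
  Exemption: 70,000 kr − 20% × (782,500 kr − 544,000 kr) = 70,000 kr − 47,700 kr = 22,300 kr
  Base: 782,500 kr − 22,300 kr = 760,200 kr
  760,200 kr × 11% = 83,622 kr

83,622 kr ≤ 93,490 kr, so no add-on is due.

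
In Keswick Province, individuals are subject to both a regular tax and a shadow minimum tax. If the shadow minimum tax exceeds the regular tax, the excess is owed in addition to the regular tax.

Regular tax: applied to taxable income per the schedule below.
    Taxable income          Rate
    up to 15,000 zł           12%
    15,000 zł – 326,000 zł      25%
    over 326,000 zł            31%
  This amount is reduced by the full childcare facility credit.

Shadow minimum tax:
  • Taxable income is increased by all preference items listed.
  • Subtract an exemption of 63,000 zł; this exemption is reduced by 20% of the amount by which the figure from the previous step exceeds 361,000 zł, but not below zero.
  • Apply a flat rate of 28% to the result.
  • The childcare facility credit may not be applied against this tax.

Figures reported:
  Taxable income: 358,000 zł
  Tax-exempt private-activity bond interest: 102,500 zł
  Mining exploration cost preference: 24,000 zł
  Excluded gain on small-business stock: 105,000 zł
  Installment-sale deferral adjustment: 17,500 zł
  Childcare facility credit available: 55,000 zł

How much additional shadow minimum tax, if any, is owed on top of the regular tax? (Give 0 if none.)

131,626 zł

Shadow minimum tax:
  Adjusted income: 358,000 zł + 102,500 zł + 24,000 zł + 105,000 zł + 17,500 zł = 607,000 zł
  Exemption: 63,000 zł − 20% × (607,000 zł − 361,000 zł) = 63,000 zł − 49,200 zł = 13,800 zł
  Base: 607,000 zł − 13,800 zł = 593,200 zł
  593,200 zł × 28% = 166,096 zł

Regular tax:
  15,000 zł × 12% = 1,800 zł
  311,000 zł × 25% = 77,750 zł
  32,000 zł × 31% = 9,920 zł
  → 89,470 zł
  Less childcare facility credit 55,000 zł → 34,470 zł

Excess of shadow minimum tax over regular tax: 166,096 zł − 34,470 zł = 131,626 zł.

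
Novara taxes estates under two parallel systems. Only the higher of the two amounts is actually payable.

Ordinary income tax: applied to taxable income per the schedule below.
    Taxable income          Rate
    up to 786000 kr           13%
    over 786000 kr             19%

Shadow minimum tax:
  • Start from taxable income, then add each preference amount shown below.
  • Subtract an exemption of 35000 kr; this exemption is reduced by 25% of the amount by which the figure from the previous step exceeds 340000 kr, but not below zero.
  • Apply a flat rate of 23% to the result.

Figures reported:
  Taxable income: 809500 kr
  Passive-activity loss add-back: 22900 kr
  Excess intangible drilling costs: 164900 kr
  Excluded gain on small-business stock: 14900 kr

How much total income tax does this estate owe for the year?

Shadow minimum tax:
  Adjusted income: 809500 kr + 22900 kr + 164900 kr + 14900 kr = 1012200 kr
  Exemption: 25% × (1012200 kr − 340000 kr) = 168050 kr ≥ 35000 kr, so the exemption is fully phased out
  Base: 1012200 kr − 0 kr = 1012200 kr
  1012200 kr × 23% = 232806 kr

Ordinary income tax:
  786000 kr × 13% = 102180 kr
  23500 kr × 19% = 4465 kr
  → 106645 kr

232806 kr > 106645 kr, so the shadow minimum tax is the binding amount.

232806 kr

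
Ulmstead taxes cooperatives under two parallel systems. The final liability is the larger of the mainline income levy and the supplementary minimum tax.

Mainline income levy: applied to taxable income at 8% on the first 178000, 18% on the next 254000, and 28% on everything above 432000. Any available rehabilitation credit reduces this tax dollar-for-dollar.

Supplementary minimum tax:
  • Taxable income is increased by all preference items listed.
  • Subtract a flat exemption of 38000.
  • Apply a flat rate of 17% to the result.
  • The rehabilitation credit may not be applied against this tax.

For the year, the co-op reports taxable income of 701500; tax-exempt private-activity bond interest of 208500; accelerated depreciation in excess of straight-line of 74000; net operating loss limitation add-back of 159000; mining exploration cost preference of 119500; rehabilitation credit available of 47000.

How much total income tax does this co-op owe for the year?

Mainline income levy:
  178000 × 8% = 14240
  254000 × 18% = 45720
  269500 × 28% = 75460
  → 135420
  Less rehabilitation credit 47000 → 88420

Supplementary minimum tax:
  Adjusted income: 701500 + 208500 + 74000 + 159000 + 119500 = 1262500
  Less exemption 38000 → base 1224500
  1224500 × 17% = 208165

208165 > 88420, so the supplementary minimum tax is the binding amount.

208165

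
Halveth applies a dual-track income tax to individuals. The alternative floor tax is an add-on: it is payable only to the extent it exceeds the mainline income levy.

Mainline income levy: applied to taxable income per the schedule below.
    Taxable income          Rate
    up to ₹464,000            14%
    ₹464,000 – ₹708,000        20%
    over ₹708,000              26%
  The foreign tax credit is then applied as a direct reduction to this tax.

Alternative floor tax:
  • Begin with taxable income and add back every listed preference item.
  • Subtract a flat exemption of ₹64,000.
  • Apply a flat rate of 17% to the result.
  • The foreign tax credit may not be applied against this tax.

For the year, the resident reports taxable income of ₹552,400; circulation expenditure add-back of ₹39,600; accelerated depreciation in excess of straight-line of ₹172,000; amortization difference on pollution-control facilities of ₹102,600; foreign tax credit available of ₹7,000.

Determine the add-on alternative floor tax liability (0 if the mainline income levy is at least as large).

₹60,802

Mainline income levy:
  ₹464,000 × 14% = ₹64,960
  ₹88,400 × 20% = ₹17,680
  → ₹82,640
  Less foreign tax credit ₹7,000 → ₹75,640

Alternative floor tax:
  Adjusted income: ₹552,400 + ₹39,600 + ₹172,000 + ₹102,600 = ₹866,600
  Less exemption ₹64,000 → base ₹802,600
  ₹802,600 × 17% = ₹136,442

Excess of alternative floor tax over mainline income levy: ₹136,442 − ₹75,640 = ₹60,802.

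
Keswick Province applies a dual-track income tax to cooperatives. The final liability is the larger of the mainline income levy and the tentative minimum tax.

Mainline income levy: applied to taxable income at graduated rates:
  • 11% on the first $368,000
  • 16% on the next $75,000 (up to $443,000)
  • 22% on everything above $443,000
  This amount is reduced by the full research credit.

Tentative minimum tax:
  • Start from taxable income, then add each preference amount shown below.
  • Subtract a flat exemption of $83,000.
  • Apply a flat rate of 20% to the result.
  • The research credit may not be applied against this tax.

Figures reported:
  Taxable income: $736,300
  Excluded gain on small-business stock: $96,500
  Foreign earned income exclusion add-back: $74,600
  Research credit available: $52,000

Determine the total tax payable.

$164,880

Mainline income levy:
  $368,000 × 11% = $40,480
  $75,000 × 16% = $12,000
  $293,300 × 22% = $64,526
  → $117,006
  Less research credit $52,000 → $65,006

Tentative minimum tax:
  Adjusted income: $736,300 + $96,500 + $74,600 = $907,400
  Less exemption $83,000 → base $824,400
  $824,400 × 20% = $164,880

$164,880 > $65,006, so the tentative minimum tax is the binding amount.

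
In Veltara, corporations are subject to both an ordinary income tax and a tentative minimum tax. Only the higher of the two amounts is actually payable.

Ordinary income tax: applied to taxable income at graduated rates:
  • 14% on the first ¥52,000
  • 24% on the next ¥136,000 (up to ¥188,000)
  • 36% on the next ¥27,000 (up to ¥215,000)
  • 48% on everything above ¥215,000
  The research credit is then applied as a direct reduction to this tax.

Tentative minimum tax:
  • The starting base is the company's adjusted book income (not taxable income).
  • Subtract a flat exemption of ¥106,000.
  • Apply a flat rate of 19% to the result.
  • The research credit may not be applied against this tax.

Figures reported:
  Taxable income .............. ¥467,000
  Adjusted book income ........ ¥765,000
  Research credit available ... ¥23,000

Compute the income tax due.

Ordinary income tax:
  ¥52,000 × 14% = ¥7,280
  ¥136,000 × 24% = ¥32,640
  ¥27,000 × 36% = ¥9,720
  ¥252,000 × 48% = ¥120,960
  → ¥170,600
  Less research credit ¥23,000 → ¥147,600

Tentative minimum tax:
  Base (adjusted book income): ¥765,000
  Less exemption ¥106,000 → base ¥659,000
  ¥659,000 × 19% = ¥125,210

¥147,600 > ¥125,210, so the ordinary income tax governs.

¥147,600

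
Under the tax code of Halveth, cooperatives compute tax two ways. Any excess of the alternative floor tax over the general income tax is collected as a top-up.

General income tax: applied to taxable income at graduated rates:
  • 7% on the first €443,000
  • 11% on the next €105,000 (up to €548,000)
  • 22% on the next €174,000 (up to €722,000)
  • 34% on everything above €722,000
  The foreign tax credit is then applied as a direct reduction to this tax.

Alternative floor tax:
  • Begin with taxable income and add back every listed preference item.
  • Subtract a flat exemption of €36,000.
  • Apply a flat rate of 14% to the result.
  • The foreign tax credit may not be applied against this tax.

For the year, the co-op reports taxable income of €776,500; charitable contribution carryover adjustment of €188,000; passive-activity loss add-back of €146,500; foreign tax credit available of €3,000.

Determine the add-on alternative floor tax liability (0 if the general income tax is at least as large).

General income tax:
  €443,000 × 7% = €31,010
  €105,000 × 11% = €11,550
  €174,000 × 22% = €38,280
  €54,500 × 34% = €18,530
  → €99,370
  Less foreign tax credit €3,000 → €96,370

Alternative floor tax:
  Adjusted income: €776,500 + €188,000 + €146,500 = €1,111,000
  Less exemption €36,000 → base €1,075,000
  €1,075,000 × 14% = €150,500

Excess of alternative floor tax over general income tax: €150,500 − €96,370 = €54,130.

€54,130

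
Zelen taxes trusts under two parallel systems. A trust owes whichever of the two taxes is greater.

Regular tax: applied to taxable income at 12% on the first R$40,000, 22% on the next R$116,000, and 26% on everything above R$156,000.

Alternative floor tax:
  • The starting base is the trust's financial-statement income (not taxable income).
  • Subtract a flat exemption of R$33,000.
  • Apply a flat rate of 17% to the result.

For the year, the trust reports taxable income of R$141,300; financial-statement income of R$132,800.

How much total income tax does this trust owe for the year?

R$27,086

Alternative floor tax:
  Base (financial-statement income): R$132,800
  Less exemption R$33,000 → base R$99,800
  R$99,800 × 17% = R$16,966

Regular tax:
  R$40,000 × 12% = R$4,800
  R$101,300 × 22% = R$22,286
  → R$27,086

R$27,086 > R$16,966, so the regular tax governs.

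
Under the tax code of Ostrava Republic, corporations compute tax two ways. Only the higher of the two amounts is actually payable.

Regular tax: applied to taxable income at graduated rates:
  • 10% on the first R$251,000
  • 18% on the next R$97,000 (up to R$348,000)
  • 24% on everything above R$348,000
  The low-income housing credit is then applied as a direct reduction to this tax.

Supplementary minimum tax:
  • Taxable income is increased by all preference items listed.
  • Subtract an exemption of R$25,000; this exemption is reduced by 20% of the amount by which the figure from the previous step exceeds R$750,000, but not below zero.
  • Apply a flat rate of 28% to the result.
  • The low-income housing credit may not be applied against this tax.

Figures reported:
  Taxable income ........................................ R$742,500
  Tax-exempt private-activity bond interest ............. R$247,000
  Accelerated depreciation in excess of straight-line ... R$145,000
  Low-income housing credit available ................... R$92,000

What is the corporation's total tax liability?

R$317,660

Supplementary minimum tax:
  Adjusted income: R$742,500 + R$247,000 + R$145,000 = R$1,134,500
  Exemption: 20% × (R$1,134,500 − R$750,000) = R$76,900 ≥ R$25,000, so the exemption is fully phased out
  Base: R$1,134,500 − R$0 = R$1,134,500
  R$1,134,500 × 28% = R$317,660

Regular tax:
  R$251,000 × 10% = R$25,100
  R$97,000 × 18% = R$17,460
  R$394,500 × 24% = R$94,680
  → R$137,240
  Less low-income housing credit R$92,000 → R$45,240

R$317,660 > R$45,240, so the supplementary minimum tax is the binding amount.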